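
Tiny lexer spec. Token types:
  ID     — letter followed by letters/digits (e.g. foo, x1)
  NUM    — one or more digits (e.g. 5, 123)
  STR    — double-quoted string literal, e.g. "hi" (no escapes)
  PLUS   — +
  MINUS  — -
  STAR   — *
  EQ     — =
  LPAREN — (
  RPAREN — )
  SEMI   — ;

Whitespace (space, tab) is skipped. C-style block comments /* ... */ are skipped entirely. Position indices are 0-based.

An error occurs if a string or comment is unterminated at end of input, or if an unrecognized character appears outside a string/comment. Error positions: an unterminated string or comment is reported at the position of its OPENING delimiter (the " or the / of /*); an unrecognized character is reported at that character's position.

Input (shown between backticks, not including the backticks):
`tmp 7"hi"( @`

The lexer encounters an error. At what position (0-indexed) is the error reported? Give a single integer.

pos=0: emit ID 'tmp' (now at pos=3)
pos=4: emit NUM '7' (now at pos=5)
pos=5: enter STRING mode
pos=5: emit STR "hi" (now at pos=9)
pos=9: emit LPAREN '('
pos=11: ERROR — unrecognized char '@'

Answer: 11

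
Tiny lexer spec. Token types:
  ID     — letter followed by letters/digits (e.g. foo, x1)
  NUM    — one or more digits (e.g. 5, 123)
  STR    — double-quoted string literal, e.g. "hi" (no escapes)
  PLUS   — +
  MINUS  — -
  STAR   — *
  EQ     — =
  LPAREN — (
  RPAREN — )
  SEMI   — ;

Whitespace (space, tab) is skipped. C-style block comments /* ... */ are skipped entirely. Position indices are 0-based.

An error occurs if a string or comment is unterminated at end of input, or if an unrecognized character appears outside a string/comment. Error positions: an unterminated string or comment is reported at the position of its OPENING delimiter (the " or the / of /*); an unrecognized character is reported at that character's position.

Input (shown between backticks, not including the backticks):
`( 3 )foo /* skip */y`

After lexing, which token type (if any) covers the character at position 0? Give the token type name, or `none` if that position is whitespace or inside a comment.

pos=0: emit LPAREN '('
pos=2: emit NUM '3' (now at pos=3)
pos=4: emit RPAREN ')'
pos=5: emit ID 'foo' (now at pos=8)
pos=9: enter COMMENT mode (saw '/*')
exit COMMENT mode (now at pos=19)
pos=19: emit ID 'y' (now at pos=20)
DONE. 5 tokens: [LPAREN, NUM, RPAREN, ID, ID]
Position 0: char is '(' -> LPAREN

Answer: LPAREN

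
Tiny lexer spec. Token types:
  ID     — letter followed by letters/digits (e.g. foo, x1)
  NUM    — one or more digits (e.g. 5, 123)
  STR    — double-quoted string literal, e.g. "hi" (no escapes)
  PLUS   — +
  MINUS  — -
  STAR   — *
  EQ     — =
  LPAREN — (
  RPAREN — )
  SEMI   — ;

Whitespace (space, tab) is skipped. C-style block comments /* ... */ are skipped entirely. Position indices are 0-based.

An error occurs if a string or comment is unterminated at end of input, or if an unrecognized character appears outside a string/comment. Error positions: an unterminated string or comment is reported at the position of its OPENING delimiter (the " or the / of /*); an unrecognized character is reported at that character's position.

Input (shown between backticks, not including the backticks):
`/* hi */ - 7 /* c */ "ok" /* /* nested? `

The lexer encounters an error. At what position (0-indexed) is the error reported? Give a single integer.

Answer: 26

Derivation:
pos=0: enter COMMENT mode (saw '/*')
exit COMMENT mode (now at pos=8)
pos=9: emit MINUS '-'
pos=11: emit NUM '7' (now at pos=12)
pos=13: enter COMMENT mode (saw '/*')
exit COMMENT mode (now at pos=20)
pos=21: enter STRING mode
pos=21: emit STR "ok" (now at pos=25)
pos=26: enter COMMENT mode (saw '/*')
pos=26: ERROR — unterminated comment (reached EOF)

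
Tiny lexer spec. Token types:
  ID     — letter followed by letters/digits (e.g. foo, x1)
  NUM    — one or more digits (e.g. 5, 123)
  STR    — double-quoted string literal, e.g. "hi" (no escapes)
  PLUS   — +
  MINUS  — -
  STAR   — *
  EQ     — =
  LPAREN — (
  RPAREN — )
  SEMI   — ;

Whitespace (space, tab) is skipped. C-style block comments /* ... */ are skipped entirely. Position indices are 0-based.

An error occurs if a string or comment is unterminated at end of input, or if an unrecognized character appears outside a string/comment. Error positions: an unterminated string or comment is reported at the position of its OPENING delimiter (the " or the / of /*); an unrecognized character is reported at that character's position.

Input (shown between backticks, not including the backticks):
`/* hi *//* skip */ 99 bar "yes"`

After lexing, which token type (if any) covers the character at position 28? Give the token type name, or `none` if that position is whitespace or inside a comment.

pos=0: enter COMMENT mode (saw '/*')
exit COMMENT mode (now at pos=8)
pos=8: enter COMMENT mode (saw '/*')
exit COMMENT mode (now at pos=18)
pos=19: emit NUM '99' (now at pos=21)
pos=22: emit ID 'bar' (now at pos=25)
pos=26: enter STRING mode
pos=26: emit STR "yes" (now at pos=31)
DONE. 3 tokens: [NUM, ID, STR]
Position 28: char is 'e' -> STR

Answer: STR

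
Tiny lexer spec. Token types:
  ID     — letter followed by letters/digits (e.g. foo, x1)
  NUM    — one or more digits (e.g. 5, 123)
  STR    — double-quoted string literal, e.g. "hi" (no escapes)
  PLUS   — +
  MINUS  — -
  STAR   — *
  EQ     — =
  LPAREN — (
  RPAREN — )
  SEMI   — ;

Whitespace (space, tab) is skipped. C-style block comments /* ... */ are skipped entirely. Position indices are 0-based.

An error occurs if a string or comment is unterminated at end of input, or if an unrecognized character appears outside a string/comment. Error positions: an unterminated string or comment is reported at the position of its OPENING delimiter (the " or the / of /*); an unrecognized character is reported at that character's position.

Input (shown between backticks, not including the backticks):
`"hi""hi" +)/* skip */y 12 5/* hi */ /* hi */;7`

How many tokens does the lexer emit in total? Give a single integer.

pos=0: enter STRING mode
pos=0: emit STR "hi" (now at pos=4)
pos=4: enter STRING mode
pos=4: emit STR "hi" (now at pos=8)
pos=9: emit PLUS '+'
pos=10: emit RPAREN ')'
pos=11: enter COMMENT mode (saw '/*')
exit COMMENT mode (now at pos=21)
pos=21: emit ID 'y' (now at pos=22)
pos=23: emit NUM '12' (now at pos=25)
pos=26: emit NUM '5' (now at pos=27)
pos=27: enter COMMENT mode (saw '/*')
exit COMMENT mode (now at pos=35)
pos=36: enter COMMENT mode (saw '/*')
exit COMMENT mode (now at pos=44)
pos=44: emit SEMI ';'
pos=45: emit NUM '7' (now at pos=46)
DONE. 9 tokens: [STR, STR, PLUS, RPAREN, ID, NUM, NUM, SEMI, NUM]

Answer: 9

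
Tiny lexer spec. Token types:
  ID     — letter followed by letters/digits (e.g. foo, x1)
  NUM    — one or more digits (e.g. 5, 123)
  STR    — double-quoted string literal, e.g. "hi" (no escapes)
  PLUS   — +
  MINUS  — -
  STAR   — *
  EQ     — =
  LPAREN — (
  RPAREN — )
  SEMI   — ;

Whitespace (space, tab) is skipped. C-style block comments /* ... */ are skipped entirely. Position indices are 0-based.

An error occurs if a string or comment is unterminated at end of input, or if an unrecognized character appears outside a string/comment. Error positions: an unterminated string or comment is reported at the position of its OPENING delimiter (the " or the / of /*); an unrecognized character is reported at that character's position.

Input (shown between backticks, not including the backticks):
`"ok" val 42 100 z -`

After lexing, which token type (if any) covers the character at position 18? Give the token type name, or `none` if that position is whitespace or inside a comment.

Answer: MINUS

Derivation:
pos=0: enter STRING mode
pos=0: emit STR "ok" (now at pos=4)
pos=5: emit ID 'val' (now at pos=8)
pos=9: emit NUM '42' (now at pos=11)
pos=12: emit NUM '100' (now at pos=15)
pos=16: emit ID 'z' (now at pos=17)
pos=18: emit MINUS '-'
DONE. 6 tokens: [STR, ID, NUM, NUM, ID, MINUS]
Position 18: char is '-' -> MINUS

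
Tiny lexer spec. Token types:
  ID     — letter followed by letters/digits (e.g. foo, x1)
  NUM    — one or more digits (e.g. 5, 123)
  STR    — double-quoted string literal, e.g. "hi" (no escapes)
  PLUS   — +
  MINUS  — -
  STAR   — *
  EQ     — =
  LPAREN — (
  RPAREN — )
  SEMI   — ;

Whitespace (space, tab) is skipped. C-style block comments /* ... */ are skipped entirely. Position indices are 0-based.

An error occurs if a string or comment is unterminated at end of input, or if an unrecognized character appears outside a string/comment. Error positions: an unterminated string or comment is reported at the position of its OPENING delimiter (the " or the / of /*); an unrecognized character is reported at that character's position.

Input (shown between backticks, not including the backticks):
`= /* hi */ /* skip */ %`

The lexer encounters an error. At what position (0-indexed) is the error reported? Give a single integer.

pos=0: emit EQ '='
pos=2: enter COMMENT mode (saw '/*')
exit COMMENT mode (now at pos=10)
pos=11: enter COMMENT mode (saw '/*')
exit COMMENT mode (now at pos=21)
pos=22: ERROR — unrecognized char '%'

Answer: 22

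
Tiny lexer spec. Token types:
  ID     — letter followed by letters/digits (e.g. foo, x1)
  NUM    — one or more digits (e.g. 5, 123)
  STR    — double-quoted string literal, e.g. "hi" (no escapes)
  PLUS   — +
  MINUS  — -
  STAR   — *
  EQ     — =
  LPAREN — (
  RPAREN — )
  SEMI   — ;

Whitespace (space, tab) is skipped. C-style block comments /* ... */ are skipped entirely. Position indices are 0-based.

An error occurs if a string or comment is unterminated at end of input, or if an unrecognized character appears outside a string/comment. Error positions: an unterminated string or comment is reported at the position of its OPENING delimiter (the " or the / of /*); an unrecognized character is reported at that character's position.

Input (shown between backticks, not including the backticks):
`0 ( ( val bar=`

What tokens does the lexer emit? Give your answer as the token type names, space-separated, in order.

Answer: NUM LPAREN LPAREN ID ID EQ

Derivation:
pos=0: emit NUM '0' (now at pos=1)
pos=2: emit LPAREN '('
pos=4: emit LPAREN '('
pos=6: emit ID 'val' (now at pos=9)
pos=10: emit ID 'bar' (now at pos=13)
pos=13: emit EQ '='
DONE. 6 tokens: [NUM, LPAREN, LPAREN, ID, ID, EQ]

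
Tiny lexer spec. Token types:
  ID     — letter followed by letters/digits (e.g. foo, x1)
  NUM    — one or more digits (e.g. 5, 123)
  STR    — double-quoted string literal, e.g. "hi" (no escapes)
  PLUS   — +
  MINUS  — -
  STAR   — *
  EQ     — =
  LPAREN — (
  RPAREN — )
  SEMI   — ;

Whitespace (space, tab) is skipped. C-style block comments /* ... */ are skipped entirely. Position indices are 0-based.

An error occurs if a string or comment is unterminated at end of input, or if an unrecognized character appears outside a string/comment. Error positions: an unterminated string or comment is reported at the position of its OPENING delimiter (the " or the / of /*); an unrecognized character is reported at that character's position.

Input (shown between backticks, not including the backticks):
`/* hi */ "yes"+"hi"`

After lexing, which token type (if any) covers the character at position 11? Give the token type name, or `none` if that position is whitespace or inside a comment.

Answer: STR

Derivation:
pos=0: enter COMMENT mode (saw '/*')
exit COMMENT mode (now at pos=8)
pos=9: enter STRING mode
pos=9: emit STR "yes" (now at pos=14)
pos=14: emit PLUS '+'
pos=15: enter STRING mode
pos=15: emit STR "hi" (now at pos=19)
DONE. 3 tokens: [STR, PLUS, STR]
Position 11: char is 'e' -> STR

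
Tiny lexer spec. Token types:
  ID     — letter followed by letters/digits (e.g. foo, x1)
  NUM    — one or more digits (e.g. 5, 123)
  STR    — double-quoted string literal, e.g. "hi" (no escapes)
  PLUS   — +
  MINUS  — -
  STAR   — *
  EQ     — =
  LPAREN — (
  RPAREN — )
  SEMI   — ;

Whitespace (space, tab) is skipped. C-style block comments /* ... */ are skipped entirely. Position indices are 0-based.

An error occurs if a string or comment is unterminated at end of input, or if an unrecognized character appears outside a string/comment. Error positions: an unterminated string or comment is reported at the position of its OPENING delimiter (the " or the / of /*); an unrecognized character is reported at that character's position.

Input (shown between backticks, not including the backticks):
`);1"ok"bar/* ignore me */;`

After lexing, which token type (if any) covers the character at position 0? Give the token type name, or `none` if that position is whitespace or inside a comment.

Answer: RPAREN

Derivation:
pos=0: emit RPAREN ')'
pos=1: emit SEMI ';'
pos=2: emit NUM '1' (now at pos=3)
pos=3: enter STRING mode
pos=3: emit STR "ok" (now at pos=7)
pos=7: emit ID 'bar' (now at pos=10)
pos=10: enter COMMENT mode (saw '/*')
exit COMMENT mode (now at pos=25)
pos=25: emit SEMI ';'
DONE. 6 tokens: [RPAREN, SEMI, NUM, STR, ID, SEMI]
Position 0: char is ')' -> RPAREN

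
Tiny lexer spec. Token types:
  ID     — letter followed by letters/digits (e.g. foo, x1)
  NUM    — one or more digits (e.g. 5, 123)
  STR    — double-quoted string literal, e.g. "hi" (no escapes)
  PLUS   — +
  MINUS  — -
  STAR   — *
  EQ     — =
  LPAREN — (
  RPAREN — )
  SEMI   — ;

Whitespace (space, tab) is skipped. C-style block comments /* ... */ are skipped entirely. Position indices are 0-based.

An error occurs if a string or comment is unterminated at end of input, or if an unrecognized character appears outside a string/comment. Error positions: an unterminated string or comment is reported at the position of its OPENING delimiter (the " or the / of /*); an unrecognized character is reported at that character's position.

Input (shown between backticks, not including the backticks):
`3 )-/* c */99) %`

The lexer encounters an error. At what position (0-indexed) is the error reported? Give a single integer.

pos=0: emit NUM '3' (now at pos=1)
pos=2: emit RPAREN ')'
pos=3: emit MINUS '-'
pos=4: enter COMMENT mode (saw '/*')
exit COMMENT mode (now at pos=11)
pos=11: emit NUM '99' (now at pos=13)
pos=13: emit RPAREN ')'
pos=15: ERROR — unrecognized char '%'

Answer: 15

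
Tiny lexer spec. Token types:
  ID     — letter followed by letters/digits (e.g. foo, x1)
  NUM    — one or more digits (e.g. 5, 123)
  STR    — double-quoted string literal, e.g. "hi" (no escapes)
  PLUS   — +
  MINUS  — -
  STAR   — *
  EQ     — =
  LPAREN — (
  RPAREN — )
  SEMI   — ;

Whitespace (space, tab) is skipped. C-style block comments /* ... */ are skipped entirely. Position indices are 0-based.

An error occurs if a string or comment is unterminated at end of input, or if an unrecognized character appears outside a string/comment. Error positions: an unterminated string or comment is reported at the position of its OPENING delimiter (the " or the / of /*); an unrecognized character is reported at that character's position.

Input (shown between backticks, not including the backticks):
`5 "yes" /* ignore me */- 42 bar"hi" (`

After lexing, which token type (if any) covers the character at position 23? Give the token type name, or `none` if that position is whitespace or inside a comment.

Answer: MINUS

Derivation:
pos=0: emit NUM '5' (now at pos=1)
pos=2: enter STRING mode
pos=2: emit STR "yes" (now at pos=7)
pos=8: enter COMMENT mode (saw '/*')
exit COMMENT mode (now at pos=23)
pos=23: emit MINUS '-'
pos=25: emit NUM '42' (now at pos=27)
pos=28: emit ID 'bar' (now at pos=31)
pos=31: enter STRING mode
pos=31: emit STR "hi" (now at pos=35)
pos=36: emit LPAREN '('
DONE. 7 tokens: [NUM, STR, MINUS, NUM, ID, STR, LPAREN]
Position 23: char is '-' -> MINUS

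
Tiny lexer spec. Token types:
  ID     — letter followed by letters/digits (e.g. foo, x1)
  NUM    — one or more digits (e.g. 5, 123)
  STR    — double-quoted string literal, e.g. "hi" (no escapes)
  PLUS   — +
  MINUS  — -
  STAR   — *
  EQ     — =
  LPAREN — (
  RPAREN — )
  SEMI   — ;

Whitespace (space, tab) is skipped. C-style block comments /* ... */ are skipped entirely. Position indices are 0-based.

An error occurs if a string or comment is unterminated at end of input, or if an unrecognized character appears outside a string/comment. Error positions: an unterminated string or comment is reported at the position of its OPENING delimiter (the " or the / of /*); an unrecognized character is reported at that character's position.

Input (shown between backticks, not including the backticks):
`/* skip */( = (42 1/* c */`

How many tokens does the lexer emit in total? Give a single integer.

Answer: 5

Derivation:
pos=0: enter COMMENT mode (saw '/*')
exit COMMENT mode (now at pos=10)
pos=10: emit LPAREN '('
pos=12: emit EQ '='
pos=14: emit LPAREN '('
pos=15: emit NUM '42' (now at pos=17)
pos=18: emit NUM '1' (now at pos=19)
pos=19: enter COMMENT mode (saw '/*')
exit COMMENT mode (now at pos=26)
DONE. 5 tokens: [LPAREN, EQ, LPAREN, NUM, NUM]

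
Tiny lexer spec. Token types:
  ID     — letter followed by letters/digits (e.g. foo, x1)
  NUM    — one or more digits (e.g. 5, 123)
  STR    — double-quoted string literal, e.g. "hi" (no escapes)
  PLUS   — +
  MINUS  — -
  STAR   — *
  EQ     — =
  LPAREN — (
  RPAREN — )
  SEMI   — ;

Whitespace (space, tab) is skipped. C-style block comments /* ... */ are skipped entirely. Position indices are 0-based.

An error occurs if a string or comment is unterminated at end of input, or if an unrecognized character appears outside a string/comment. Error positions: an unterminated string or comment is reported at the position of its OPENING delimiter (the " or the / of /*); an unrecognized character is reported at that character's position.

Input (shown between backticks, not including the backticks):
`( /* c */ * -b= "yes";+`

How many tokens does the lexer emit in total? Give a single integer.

Answer: 8

Derivation:
pos=0: emit LPAREN '('
pos=2: enter COMMENT mode (saw '/*')
exit COMMENT mode (now at pos=9)
pos=10: emit STAR '*'
pos=12: emit MINUS '-'
pos=13: emit ID 'b' (now at pos=14)
pos=14: emit EQ '='
pos=16: enter STRING mode
pos=16: emit STR "yes" (now at pos=21)
pos=21: emit SEMI ';'
pos=22: emit PLUS '+'
DONE. 8 tokens: [LPAREN, STAR, MINUS, ID, EQ, STR, SEMI, PLUS]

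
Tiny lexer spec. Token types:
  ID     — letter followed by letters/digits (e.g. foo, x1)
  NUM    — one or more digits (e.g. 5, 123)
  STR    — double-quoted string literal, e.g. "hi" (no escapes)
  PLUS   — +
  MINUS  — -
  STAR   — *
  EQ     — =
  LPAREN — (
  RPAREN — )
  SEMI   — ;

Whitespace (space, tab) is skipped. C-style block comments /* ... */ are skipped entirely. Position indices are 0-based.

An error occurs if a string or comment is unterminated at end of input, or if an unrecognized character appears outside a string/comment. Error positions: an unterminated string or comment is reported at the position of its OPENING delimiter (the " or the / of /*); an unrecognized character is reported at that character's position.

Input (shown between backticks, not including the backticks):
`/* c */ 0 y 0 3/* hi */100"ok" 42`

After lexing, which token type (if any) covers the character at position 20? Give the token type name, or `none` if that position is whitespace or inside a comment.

pos=0: enter COMMENT mode (saw '/*')
exit COMMENT mode (now at pos=7)
pos=8: emit NUM '0' (now at pos=9)
pos=10: emit ID 'y' (now at pos=11)
pos=12: emit NUM '0' (now at pos=13)
pos=14: emit NUM '3' (now at pos=15)
pos=15: enter COMMENT mode (saw '/*')
exit COMMENT mode (now at pos=23)
pos=23: emit NUM '100' (now at pos=26)
pos=26: enter STRING mode
pos=26: emit STR "ok" (now at pos=30)
pos=31: emit NUM '42' (now at pos=33)
DONE. 7 tokens: [NUM, ID, NUM, NUM, NUM, STR, NUM]
Position 20: char is ' ' -> none

Answer: none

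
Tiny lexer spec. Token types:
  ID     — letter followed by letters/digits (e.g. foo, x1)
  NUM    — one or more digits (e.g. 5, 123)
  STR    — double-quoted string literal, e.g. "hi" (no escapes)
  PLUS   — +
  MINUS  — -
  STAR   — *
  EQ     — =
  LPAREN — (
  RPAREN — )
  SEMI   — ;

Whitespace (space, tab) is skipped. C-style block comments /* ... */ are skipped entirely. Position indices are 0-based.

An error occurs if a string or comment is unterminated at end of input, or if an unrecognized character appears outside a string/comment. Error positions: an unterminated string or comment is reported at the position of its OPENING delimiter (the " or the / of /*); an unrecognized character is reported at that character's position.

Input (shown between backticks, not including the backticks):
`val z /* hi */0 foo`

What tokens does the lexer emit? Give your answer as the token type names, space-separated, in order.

Answer: ID ID NUM ID

Derivation:
pos=0: emit ID 'val' (now at pos=3)
pos=4: emit ID 'z' (now at pos=5)
pos=6: enter COMMENT mode (saw '/*')
exit COMMENT mode (now at pos=14)
pos=14: emit NUM '0' (now at pos=15)
pos=16: emit ID 'foo' (now at pos=19)
DONE. 4 tokens: [ID, ID, NUM, ID]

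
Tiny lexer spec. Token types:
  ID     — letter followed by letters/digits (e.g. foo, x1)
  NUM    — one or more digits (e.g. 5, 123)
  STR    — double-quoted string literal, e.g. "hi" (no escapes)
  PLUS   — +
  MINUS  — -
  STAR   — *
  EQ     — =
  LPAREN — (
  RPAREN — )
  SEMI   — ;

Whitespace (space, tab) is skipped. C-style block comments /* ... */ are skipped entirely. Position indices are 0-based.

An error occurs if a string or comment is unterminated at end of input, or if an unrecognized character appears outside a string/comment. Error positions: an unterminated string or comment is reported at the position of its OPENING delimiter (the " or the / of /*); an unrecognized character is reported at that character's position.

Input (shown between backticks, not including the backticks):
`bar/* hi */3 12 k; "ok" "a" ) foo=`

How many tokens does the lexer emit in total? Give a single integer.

Answer: 10

Derivation:
pos=0: emit ID 'bar' (now at pos=3)
pos=3: enter COMMENT mode (saw '/*')
exit COMMENT mode (now at pos=11)
pos=11: emit NUM '3' (now at pos=12)
pos=13: emit NUM '12' (now at pos=15)
pos=16: emit ID 'k' (now at pos=17)
pos=17: emit SEMI ';'
pos=19: enter STRING mode
pos=19: emit STR "ok" (now at pos=23)
pos=24: enter STRING mode
pos=24: emit STR "a" (now at pos=27)
pos=28: emit RPAREN ')'
pos=30: emit ID 'foo' (now at pos=33)
pos=33: emit EQ '='
DONE. 10 tokens: [ID, NUM, NUM, ID, SEMI, STR, STR, RPAREN, ID, EQ]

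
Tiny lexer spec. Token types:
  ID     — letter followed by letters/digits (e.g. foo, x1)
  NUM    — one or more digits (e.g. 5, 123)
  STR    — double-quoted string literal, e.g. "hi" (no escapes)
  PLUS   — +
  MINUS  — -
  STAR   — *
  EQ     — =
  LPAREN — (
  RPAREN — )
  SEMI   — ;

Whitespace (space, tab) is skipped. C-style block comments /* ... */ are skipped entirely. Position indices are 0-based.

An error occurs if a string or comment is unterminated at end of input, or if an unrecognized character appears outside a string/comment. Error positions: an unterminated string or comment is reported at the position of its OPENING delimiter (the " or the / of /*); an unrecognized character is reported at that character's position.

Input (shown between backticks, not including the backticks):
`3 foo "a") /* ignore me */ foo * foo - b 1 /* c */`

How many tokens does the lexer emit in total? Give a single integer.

Answer: 10

Derivation:
pos=0: emit NUM '3' (now at pos=1)
pos=2: emit ID 'foo' (now at pos=5)
pos=6: enter STRING mode
pos=6: emit STR "a" (now at pos=9)
pos=9: emit RPAREN ')'
pos=11: enter COMMENT mode (saw '/*')
exit COMMENT mode (now at pos=26)
pos=27: emit ID 'foo' (now at pos=30)
pos=31: emit STAR '*'
pos=33: emit ID 'foo' (now at pos=36)
pos=37: emit MINUS '-'
pos=39: emit ID 'b' (now at pos=40)
pos=41: emit NUM '1' (now at pos=42)
pos=43: enter COMMENT mode (saw '/*')
exit COMMENT mode (now at pos=50)
DONE. 10 tokens: [NUM, ID, STR, RPAREN, ID, STAR, ID, MINUS, ID, NUM]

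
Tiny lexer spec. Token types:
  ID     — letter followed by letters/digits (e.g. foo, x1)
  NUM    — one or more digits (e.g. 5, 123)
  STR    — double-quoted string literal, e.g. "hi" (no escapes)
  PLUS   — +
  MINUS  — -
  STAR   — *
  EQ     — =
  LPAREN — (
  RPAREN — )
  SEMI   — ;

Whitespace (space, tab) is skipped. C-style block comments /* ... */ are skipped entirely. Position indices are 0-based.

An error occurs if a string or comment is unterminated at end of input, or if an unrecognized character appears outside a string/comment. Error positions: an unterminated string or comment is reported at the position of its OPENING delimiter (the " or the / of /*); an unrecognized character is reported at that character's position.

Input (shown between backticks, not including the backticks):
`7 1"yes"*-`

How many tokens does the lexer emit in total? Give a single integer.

pos=0: emit NUM '7' (now at pos=1)
pos=2: emit NUM '1' (now at pos=3)
pos=3: enter STRING mode
pos=3: emit STR "yes" (now at pos=8)
pos=8: emit STAR '*'
pos=9: emit MINUS '-'
DONE. 5 tokens: [NUM, NUM, STR, STAR, MINUS]

Answer: 5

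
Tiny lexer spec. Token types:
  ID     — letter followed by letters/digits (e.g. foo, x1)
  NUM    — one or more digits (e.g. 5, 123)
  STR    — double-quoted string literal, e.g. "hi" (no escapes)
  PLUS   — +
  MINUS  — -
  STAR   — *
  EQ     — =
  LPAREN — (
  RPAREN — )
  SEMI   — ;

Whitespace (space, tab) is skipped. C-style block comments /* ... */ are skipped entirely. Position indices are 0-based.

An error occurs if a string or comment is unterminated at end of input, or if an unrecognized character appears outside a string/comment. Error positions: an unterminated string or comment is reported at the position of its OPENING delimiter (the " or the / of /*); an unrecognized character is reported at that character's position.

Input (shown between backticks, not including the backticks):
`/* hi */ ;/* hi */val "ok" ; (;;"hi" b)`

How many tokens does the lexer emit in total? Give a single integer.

pos=0: enter COMMENT mode (saw '/*')
exit COMMENT mode (now at pos=8)
pos=9: emit SEMI ';'
pos=10: enter COMMENT mode (saw '/*')
exit COMMENT mode (now at pos=18)
pos=18: emit ID 'val' (now at pos=21)
pos=22: enter STRING mode
pos=22: emit STR "ok" (now at pos=26)
pos=27: emit SEMI ';'
pos=29: emit LPAREN '('
pos=30: emit SEMI ';'
pos=31: emit SEMI ';'
pos=32: enter STRING mode
pos=32: emit STR "hi" (now at pos=36)
pos=37: emit ID 'b' (now at pos=38)
pos=38: emit RPAREN ')'
DONE. 10 tokens: [SEMI, ID, STR, SEMI, LPAREN, SEMI, SEMI, STR, ID, RPAREN]

Answer: 10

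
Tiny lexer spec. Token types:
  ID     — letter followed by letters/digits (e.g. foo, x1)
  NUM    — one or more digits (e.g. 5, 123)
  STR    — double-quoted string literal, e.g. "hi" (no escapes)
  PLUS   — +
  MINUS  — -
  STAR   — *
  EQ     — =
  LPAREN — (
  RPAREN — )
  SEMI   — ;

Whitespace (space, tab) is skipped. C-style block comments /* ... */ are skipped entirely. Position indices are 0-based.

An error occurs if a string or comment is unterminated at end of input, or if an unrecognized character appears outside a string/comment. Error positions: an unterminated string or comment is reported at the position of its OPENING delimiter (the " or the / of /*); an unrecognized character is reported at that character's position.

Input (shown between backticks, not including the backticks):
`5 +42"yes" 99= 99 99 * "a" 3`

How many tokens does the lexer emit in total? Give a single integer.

pos=0: emit NUM '5' (now at pos=1)
pos=2: emit PLUS '+'
pos=3: emit NUM '42' (now at pos=5)
pos=5: enter STRING mode
pos=5: emit STR "yes" (now at pos=10)
pos=11: emit NUM '99' (now at pos=13)
pos=13: emit EQ '='
pos=15: emit NUM '99' (now at pos=17)
pos=18: emit NUM '99' (now at pos=20)
pos=21: emit STAR '*'
pos=23: enter STRING mode
pos=23: emit STR "a" (now at pos=26)
pos=27: emit NUM '3' (now at pos=28)
DONE. 11 tokens: [NUM, PLUS, NUM, STR, NUM, EQ, NUM, NUM, STAR, STR, NUM]

Answer: 11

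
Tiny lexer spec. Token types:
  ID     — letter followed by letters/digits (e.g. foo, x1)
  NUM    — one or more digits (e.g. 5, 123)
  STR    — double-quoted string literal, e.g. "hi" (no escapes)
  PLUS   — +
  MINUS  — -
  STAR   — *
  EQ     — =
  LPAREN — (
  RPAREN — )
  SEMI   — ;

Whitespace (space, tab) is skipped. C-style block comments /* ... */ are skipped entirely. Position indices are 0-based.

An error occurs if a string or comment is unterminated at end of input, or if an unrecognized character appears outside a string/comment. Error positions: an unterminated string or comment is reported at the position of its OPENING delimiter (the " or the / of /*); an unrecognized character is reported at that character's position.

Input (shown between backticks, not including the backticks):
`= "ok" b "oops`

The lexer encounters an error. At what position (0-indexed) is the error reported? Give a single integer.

pos=0: emit EQ '='
pos=2: enter STRING mode
pos=2: emit STR "ok" (now at pos=6)
pos=7: emit ID 'b' (now at pos=8)
pos=9: enter STRING mode
pos=9: ERROR — unterminated string

Answer: 9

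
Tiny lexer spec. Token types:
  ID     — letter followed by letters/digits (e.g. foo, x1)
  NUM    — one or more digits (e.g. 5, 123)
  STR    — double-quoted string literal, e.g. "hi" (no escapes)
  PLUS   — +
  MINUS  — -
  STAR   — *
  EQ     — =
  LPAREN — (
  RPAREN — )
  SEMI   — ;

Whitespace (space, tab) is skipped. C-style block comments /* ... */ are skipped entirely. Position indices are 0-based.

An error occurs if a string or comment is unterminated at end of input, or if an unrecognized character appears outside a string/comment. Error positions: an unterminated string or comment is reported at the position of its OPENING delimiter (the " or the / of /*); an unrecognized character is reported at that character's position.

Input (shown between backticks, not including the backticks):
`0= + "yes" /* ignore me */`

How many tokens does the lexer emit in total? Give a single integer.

pos=0: emit NUM '0' (now at pos=1)
pos=1: emit EQ '='
pos=3: emit PLUS '+'
pos=5: enter STRING mode
pos=5: emit STR "yes" (now at pos=10)
pos=11: enter COMMENT mode (saw '/*')
exit COMMENT mode (now at pos=26)
DONE. 4 tokens: [NUM, EQ, PLUS, STR]

Answer: 4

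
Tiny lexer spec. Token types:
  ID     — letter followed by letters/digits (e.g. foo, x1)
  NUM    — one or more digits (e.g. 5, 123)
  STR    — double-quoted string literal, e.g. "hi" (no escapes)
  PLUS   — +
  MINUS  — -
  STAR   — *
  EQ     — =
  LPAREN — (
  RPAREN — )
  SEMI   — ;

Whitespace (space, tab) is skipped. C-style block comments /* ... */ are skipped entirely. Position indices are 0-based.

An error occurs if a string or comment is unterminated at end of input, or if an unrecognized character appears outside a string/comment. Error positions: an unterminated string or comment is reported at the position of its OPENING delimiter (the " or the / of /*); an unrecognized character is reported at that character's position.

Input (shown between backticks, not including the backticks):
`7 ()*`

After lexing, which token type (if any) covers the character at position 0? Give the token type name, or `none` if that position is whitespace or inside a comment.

Answer: NUM

Derivation:
pos=0: emit NUM '7' (now at pos=1)
pos=2: emit LPAREN '('
pos=3: emit RPAREN ')'
pos=4: emit STAR '*'
DONE. 4 tokens: [NUM, LPAREN, RPAREN, STAR]
Position 0: char is '7' -> NUM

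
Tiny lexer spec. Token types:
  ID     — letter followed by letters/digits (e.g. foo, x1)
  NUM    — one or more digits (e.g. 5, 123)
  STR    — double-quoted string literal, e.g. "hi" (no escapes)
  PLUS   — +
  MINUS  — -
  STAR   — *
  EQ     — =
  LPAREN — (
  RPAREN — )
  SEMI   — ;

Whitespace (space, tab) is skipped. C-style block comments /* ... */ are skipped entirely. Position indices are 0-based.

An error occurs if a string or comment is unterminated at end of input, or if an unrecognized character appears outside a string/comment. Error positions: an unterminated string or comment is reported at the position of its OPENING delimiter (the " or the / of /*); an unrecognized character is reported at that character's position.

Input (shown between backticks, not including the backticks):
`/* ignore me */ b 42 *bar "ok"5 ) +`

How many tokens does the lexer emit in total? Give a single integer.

Answer: 8

Derivation:
pos=0: enter COMMENT mode (saw '/*')
exit COMMENT mode (now at pos=15)
pos=16: emit ID 'b' (now at pos=17)
pos=18: emit NUM '42' (now at pos=20)
pos=21: emit STAR '*'
pos=22: emit ID 'bar' (now at pos=25)
pos=26: enter STRING mode
pos=26: emit STR "ok" (now at pos=30)
pos=30: emit NUM '5' (now at pos=31)
pos=32: emit RPAREN ')'
pos=34: emit PLUS '+'
DONE. 8 tokens: [ID, NUM, STAR, ID, STR, NUM, RPAREN, PLUS]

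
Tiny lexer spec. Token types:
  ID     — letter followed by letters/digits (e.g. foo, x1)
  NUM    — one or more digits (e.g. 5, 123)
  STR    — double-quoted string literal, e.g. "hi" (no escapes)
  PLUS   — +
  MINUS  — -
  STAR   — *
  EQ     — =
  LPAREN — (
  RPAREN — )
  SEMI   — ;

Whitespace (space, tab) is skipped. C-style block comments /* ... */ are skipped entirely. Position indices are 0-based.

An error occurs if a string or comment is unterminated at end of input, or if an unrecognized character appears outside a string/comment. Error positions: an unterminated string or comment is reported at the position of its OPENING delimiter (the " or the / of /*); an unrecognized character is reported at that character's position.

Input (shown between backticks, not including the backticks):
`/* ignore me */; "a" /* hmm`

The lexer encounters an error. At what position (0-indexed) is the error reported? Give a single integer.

Answer: 21

Derivation:
pos=0: enter COMMENT mode (saw '/*')
exit COMMENT mode (now at pos=15)
pos=15: emit SEMI ';'
pos=17: enter STRING mode
pos=17: emit STR "a" (now at pos=20)
pos=21: enter COMMENT mode (saw '/*')
pos=21: ERROR — unterminated comment (reached EOF)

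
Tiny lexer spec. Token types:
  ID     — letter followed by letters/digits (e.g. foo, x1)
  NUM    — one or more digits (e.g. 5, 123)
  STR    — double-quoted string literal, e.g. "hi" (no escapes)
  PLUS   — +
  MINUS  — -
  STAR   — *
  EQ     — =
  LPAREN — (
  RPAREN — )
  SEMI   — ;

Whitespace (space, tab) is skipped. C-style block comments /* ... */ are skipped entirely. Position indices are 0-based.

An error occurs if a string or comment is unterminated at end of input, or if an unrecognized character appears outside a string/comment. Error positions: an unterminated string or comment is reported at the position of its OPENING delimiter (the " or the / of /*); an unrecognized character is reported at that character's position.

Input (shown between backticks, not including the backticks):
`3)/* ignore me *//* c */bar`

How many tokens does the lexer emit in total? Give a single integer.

Answer: 3

Derivation:
pos=0: emit NUM '3' (now at pos=1)
pos=1: emit RPAREN ')'
pos=2: enter COMMENT mode (saw '/*')
exit COMMENT mode (now at pos=17)
pos=17: enter COMMENT mode (saw '/*')
exit COMMENT mode (now at pos=24)
pos=24: emit ID 'bar' (now at pos=27)
DONE. 3 tokens: [NUM, RPAREN, ID]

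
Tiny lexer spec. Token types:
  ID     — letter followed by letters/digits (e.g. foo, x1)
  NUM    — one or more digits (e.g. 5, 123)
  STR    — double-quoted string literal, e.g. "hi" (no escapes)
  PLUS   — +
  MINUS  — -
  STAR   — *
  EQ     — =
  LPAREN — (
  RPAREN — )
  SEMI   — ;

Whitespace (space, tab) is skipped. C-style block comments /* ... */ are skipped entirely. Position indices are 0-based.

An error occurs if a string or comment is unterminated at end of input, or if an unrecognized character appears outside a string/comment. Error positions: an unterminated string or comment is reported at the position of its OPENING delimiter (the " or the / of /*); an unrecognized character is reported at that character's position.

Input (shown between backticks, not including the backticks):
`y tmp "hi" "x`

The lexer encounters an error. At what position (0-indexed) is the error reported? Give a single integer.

Answer: 11

Derivation:
pos=0: emit ID 'y' (now at pos=1)
pos=2: emit ID 'tmp' (now at pos=5)
pos=6: enter STRING mode
pos=6: emit STR "hi" (now at pos=10)
pos=11: enter STRING mode
pos=11: ERROR — unterminated string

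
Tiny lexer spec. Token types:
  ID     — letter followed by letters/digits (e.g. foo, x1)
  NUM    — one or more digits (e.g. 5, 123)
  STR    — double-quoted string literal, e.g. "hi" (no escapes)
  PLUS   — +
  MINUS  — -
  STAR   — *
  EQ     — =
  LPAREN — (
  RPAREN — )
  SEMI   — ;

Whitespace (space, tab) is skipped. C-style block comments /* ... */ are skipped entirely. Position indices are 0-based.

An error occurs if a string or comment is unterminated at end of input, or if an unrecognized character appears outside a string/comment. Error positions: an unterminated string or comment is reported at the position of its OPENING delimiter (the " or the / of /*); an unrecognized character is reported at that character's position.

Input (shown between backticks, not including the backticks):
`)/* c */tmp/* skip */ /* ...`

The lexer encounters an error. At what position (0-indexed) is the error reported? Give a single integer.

pos=0: emit RPAREN ')'
pos=1: enter COMMENT mode (saw '/*')
exit COMMENT mode (now at pos=8)
pos=8: emit ID 'tmp' (now at pos=11)
pos=11: enter COMMENT mode (saw '/*')
exit COMMENT mode (now at pos=21)
pos=22: enter COMMENT mode (saw '/*')
pos=22: ERROR — unterminated comment (reached EOF)

Answer: 22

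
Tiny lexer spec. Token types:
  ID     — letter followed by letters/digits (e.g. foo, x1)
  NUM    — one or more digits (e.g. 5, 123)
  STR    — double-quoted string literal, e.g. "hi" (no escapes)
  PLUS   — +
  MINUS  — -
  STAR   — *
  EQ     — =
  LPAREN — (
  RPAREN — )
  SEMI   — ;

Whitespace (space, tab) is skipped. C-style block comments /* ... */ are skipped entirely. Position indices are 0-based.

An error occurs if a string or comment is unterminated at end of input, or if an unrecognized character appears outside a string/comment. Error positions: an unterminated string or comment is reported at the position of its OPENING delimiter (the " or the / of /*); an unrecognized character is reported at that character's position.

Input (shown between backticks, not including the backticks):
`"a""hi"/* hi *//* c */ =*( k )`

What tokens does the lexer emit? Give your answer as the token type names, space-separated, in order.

pos=0: enter STRING mode
pos=0: emit STR "a" (now at pos=3)
pos=3: enter STRING mode
pos=3: emit STR "hi" (now at pos=7)
pos=7: enter COMMENT mode (saw '/*')
exit COMMENT mode (now at pos=15)
pos=15: enter COMMENT mode (saw '/*')
exit COMMENT mode (now at pos=22)
pos=23: emit EQ '='
pos=24: emit STAR '*'
pos=25: emit LPAREN '('
pos=27: emit ID 'k' (now at pos=28)
pos=29: emit RPAREN ')'
DONE. 7 tokens: [STR, STR, EQ, STAR, LPAREN, ID, RPAREN]

Answer: STR STR EQ STAR LPAREN ID RPAREN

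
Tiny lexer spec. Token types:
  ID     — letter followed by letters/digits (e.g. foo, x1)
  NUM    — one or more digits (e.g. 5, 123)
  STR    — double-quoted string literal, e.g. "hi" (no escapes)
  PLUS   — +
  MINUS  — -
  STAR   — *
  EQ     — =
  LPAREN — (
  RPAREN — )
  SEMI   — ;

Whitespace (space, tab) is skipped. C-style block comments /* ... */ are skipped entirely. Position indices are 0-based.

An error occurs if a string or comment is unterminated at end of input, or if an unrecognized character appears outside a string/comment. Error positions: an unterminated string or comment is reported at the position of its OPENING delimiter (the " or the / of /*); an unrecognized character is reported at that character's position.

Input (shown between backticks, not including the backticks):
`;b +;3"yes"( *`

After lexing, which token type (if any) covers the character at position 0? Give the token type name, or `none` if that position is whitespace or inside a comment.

Answer: SEMI

Derivation:
pos=0: emit SEMI ';'
pos=1: emit ID 'b' (now at pos=2)
pos=3: emit PLUS '+'
pos=4: emit SEMI ';'
pos=5: emit NUM '3' (now at pos=6)
pos=6: enter STRING mode
pos=6: emit STR "yes" (now at pos=11)
pos=11: emit LPAREN '('
pos=13: emit STAR '*'
DONE. 8 tokens: [SEMI, ID, PLUS, SEMI, NUM, STR, LPAREN, STAR]
Position 0: char is ';' -> SEMI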